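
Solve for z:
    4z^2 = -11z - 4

Rearrange to standard form: 4z^2 + 11z + 4 = 0.
Discriminant: (11)^2 - 4*4*4 = 57.
Quadratic formula: z = (-11 +/- sqrt(57)) / 8.
So z = -11/8 + sqrt(57)/8 ~= -0.4313 or z = -11/8 - sqrt(57)/8 ~= -2.3187.

z = -2.3187 or z = -0.4313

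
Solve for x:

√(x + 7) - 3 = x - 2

x = 2

Isolate the radical: √(x + 7) = x + 1.
Square both sides: x + 7 = (x + 1)².
Expand and rearrange: x² + x - 6 = 0.
Solving gives x = 2 or x = -3.
Check each candidate in the original equation:
  x = 2: √(9) = 3, while x + 1 = 3 — valid.
  x = -3: √(4) = 2, while x + 1 = -2 — extraneous.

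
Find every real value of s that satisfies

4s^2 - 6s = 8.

s = -0.8508 or s = 2.3508

Rearrange to standard form: 4s^2 - 6s - 8 = 0.
Discriminant: (-6)^2 - 4*4*(-8) = 164.
Quadratic formula: s = (6 +/- sqrt(164)) / 8.
So s = 3/4 + sqrt(41)/4 ~= 2.3508 or s = 3/4 - sqrt(41)/4 ~= -0.8508.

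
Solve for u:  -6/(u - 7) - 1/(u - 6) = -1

Multiply both sides by (u - 7)(u - 6):
-6(u - 6) - (u - 7) = -(u - 7)(u - 6).
Expand and collect terms: -u^2 + 20u - 85 = 0.
By the quadratic formula, u = (-20 +/- sqrt(60)) / -2, so u ~= 6.127 or u ~= 13.873.
Neither value makes a denominator zero (u != 7, u != 6), so both are valid.

u = 6.127 or u = 13.873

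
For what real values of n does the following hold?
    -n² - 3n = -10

Bring every term to one side: -n² - 3n + 10 = 0.
Factor: -1(n - 2)(n + 5) = 0.
So n = 2 or n = -5.

n = -5 or n = 2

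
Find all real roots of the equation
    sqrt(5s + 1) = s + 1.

s = 0 or s = 3

Square both sides: 5s + 1 = (s + 1)^2.
Expand and rearrange: s^2 - 3s = 0.
Solving gives s = 3 or s = 0.
Check each candidate in the original equation:
  s = 3: sqrt(16) = 4, while s + 1 = 4 — valid.
  s = 0: sqrt(1) = 1, while s + 1 = 1 — valid.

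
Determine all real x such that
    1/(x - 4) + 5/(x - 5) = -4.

Multiply both sides by (x - 4)(x - 5):
(x - 5) + 5(x - 4) = -4(x - 4)(x - 5).
Expand and collect terms: -4x² + 30x - 55 = 0.
By the quadratic formula, x = (-30 ± √20) / -8, so x ≈ 3.191 or x ≈ 4.309.
Neither value makes a denominator zero (x ≠ 4, x ≠ 5), so both are valid.

x = 3.191 or x = 4.309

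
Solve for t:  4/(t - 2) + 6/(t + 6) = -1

t = -14 or t = 0

Multiply both sides by (t - 2)(t + 6):
4(t + 6) + 6(t - 2) = -(t - 2)(t + 6).
Expand and collect terms: -t^2 - 14t = 0.
Factor or apply the quadratic formula: t = -14 or t = 0.
Neither value makes a denominator zero (t != 2, t != -6), so both are valid.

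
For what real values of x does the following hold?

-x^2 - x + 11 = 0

x = -3.8541 or x = 2.8541

Discriminant: (-1)^2 - 4*(-1)*11 = 45.
Quadratic formula: x = (1 +/- sqrt(45)) / (-2).
So x = -3*sqrt(5)/2 - 1/2 ~= -3.8541 or x = -1/2 + 3*sqrt(5)/2 ~= 2.8541.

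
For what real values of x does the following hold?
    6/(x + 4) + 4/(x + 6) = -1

x = -14.899 or x = -5.101

Multiply both sides by (x + 4)(x + 6):
6(x + 6) + 4(x + 4) = -(x + 4)(x + 6).
Expand and collect terms: -x² - 20x - 76 = 0.
By the quadratic formula, x = (20 ± √96) / -2, so x ≈ -14.899 or x ≈ -5.101.
Neither value makes a denominator zero (x ≠ -4, x ≠ -6), so both are valid.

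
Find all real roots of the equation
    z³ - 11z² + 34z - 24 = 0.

z = 1 or z = 4 or z = 6

Possible rational roots are divisors of -24. Testing z = 4 gives 0, so (z - 4) is a factor.
Divide: z³ - 11z² + 34z - 24 = (z - 4)(z² - 7z + 6).
Factor the quadratic: z = 6 or z = 1.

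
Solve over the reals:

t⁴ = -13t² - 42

No real solutions.

Let u = t². The equation becomes u² + 13u + 42 = 0.
Factor: (u + 6)(u + 7) = 0, so u = -6 or u = -7.
t² = -6 < 0 has no real solution.
t² = -7 < 0 has no real solution.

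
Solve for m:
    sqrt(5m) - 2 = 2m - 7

m = 5

Isolate the radical: sqrt(5m) = 2m - 5.
Square both sides: 5m = (2m - 5)^2.
Expand and rearrange: 4m^2 - 25m + 25 = 0.
Solving gives m = 5 or m = 1.25.
Check each candidate in the original equation:
  m = 5: sqrt(25) = 5, while 2m - 5 = 5 — valid.
  m = 1.25: sqrt(6.25) = 2.5, while 2m - 5 = -2.5 — extraneous.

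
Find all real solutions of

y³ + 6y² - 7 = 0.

Possible rational roots are divisors of -7. Testing y = 1 gives 0, so (y - 1) is a factor.
Divide: y³ + 6y² - 7 = (y - 1)(y² + 7y + 7).
Apply the quadratic formula to y² + 7y + 7 = 0: y = (-7 ± √21)/2, i.e. y ≈ -1.2087 or y ≈ -5.7913.

y = -5.7913 or y = -1.2087 or y = 1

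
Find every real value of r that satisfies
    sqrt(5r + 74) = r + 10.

r = -2

Square both sides: 5r + 74 = (r + 10)^2.
Expand and rearrange: r^2 + 15r + 26 = 0.
Solving gives r = -2 or r = -13.
Check each candidate in the original equation:
  r = -2: sqrt(64) = 8, while r + 10 = 8 — valid.
  r = -13: sqrt(9) = 3, while r + 10 = -3 — extraneous.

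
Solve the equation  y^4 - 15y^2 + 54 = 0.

Let u = y^2. The equation becomes u^2 - 15u + 54 = 0.
Factor: (u - 6)(u - 9) = 0, so u = 6 or u = 9.
y^2 = 6 gives y = +/-sqrt(6) ~= +/-2.4495.
y^2 = 9 gives y = +/-3.

y = -3 or y = -2.4495 or y = 2.4495 or y = 3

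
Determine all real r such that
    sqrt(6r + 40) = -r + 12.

Square both sides: 6r + 40 = (-r + 12)^2.
Expand and rearrange: r^2 - 30r + 104 = 0.
Solving gives r = 26 or r = 4.
Check each candidate in the original equation:
  r = 26: sqrt(196) = 14, while -r + 12 = -14 — extraneous.
  r = 4: sqrt(64) = 8, while -r + 12 = 8 — valid.

r = 4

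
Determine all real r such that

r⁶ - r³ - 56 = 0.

Let u = r³. The equation becomes u² - u - 56 = 0.
Factor: (u + 7)(u - 8) = 0, so u = -7 or u = 8.
r³ = -7 gives r = -∛(7) ≈ -1.9129.
r³ = 8 gives r = 2.

r = -1.9129 or r = 2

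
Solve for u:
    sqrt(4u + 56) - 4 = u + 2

u = 2

Isolate the radical: sqrt(4u + 56) = u + 6.
Square both sides: 4u + 56 = (u + 6)^2.
Expand and rearrange: u^2 + 8u - 20 = 0.
Solving gives u = 2 or u = -10.
Check each candidate in the original equation:
  u = 2: sqrt(64) = 8, while u + 6 = 8 — valid.
  u = -10: sqrt(16) = 4, while u + 6 = -4 — extraneous.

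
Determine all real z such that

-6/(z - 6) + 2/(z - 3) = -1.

Multiply both sides by (z - 6)(z - 3):
-6(z - 3) + 2(z - 6) = -(z - 6)(z - 3).
Expand and collect terms: -z² + 13z - 24 = 0.
By the quadratic formula, z = (-13 ± √73) / -2, so z ≈ 2.228 or z ≈ 10.772.
Neither value makes a denominator zero (z ≠ 6, z ≠ 3), so both are valid.

z = 2.228 or z = 10.772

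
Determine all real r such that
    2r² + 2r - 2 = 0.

Discriminant: (2)² − 4·2·(-2) = 20.
Quadratic formula: r = (-2 ± √20) / 4.
So r = -1/2 + √(5)/2 ≈ 0.618 or r = -√(5)/2 - 1/2 ≈ -1.618.

r = -1.618 or r = 0.618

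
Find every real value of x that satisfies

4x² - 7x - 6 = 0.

x = -0.6302 or x = 2.3802

Discriminant: (-7)² − 4·4·(-6) = 145.
Quadratic formula: x = (7 ± √145) / 8.
So x = 7/8 + √(145)/8 ≈ 2.3802 or x = 7/8 - √(145)/8 ≈ -0.6302.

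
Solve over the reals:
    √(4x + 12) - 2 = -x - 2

Isolate the radical: √(4x + 12) = -x.
Square both sides: 4x + 12 = (-x)².
Expand and rearrange: x² - 4x - 12 = 0.
Solving gives x = 6 or x = -2.
Check each candidate in the original equation:
  x = 6: √(36) = 6, while -x = -6 — extraneous.
  x = -2: √(4) = 2, while -x = 2 — valid.

x = -2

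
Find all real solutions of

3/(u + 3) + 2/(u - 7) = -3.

u = -4.0641 or u = 6.3975

Multiply both sides by (u + 3)(u - 7):
3(u - 7) + 2(u + 3) = -3(u + 3)(u - 7).
Expand and collect terms: -3u² + 7u + 78 = 0.
By the quadratic formula, u = (-7 ± √985) / -6, so u ≈ -4.0641 or u ≈ 6.3975.
Neither value makes a denominator zero (u ≠ -3, u ≠ 7), so both are valid.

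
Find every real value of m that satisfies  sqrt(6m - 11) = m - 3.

Square both sides: 6m - 11 = (m - 3)^2.
Expand and rearrange: m^2 - 12m + 20 = 0.
Solving gives m = 10 or m = 2.
Check each candidate in the original equation:
  m = 10: sqrt(49) = 7, while m - 3 = 7 — valid.
  m = 2: sqrt(1) = 1, while m - 3 = -1 — extraneous.

m = 10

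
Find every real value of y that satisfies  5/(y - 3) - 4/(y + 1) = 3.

Multiply both sides by (y - 3)(y + 1):
5(y + 1) - 4(y - 3) = 3(y - 3)(y + 1).
Expand and collect terms: 3y² - 7y - 26 = 0.
Factor or apply the quadratic formula: y = 4.3333 or y = -2.
Neither value makes a denominator zero (y ≠ 3, y ≠ -1), so both are valid.

y = -2 or y = 4.3333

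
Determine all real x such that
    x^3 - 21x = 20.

x = -4 or x = -1 or x = 5

Rearrange: x^3 - 21x - 20 = 0.
Possible rational roots are divisors of -20. Testing x = 5 gives 0, so (x - 5) is a factor.
Divide: x^3 - 21x - 20 = (x - 5)(x^2 + 5x + 4).
Factor the quadratic: x = -1 or x = -4.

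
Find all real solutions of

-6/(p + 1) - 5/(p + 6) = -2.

p = -4.631 or p = 3.131

Multiply both sides by (p + 1)(p + 6):
-6(p + 6) - 5(p + 1) = -2(p + 1)(p + 6).
Expand and collect terms: -2p² - 3p + 29 = 0.
By the quadratic formula, p = (3 ± √241) / -4, so p ≈ -4.631 or p ≈ 3.131.
Neither value makes a denominator zero (p ≠ -1, p ≠ -6), so both are valid.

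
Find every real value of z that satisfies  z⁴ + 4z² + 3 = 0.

Let u = z². The equation becomes u² + 4u + 3 = 0.
Factor: (u + 3)(u + 1) = 0, so u = -3 or u = -1.
z² = -3 < 0 has no real solution.
z² = -1 < 0 has no real solution.

No real solutions.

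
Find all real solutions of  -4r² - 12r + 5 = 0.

r = -3.3708 or r = 0.3708

Discriminant: (-12)² − 4·(-4)·5 = 224.
Quadratic formula: r = (12 ± √224) / (-8).
So r = -√(14)/2 - 3/2 ≈ -3.3708 or r = -3/2 + √(14)/2 ≈ 0.3708.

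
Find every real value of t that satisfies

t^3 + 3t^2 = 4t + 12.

t = -3 or t = -2 or t = 2

Rearrange: t^3 + 3t^2 - 4t - 12 = 0.
Possible rational roots are divisors of -12. Testing t = -2 gives 0, so (t + 2) is a factor.
Divide: t^3 + 3t^2 - 4t - 12 = (t + 2)(t^2 + t - 6).
Factor the quadratic: t = 2 or t = -3.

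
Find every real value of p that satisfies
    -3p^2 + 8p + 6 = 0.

p = -0.6103 or p = 3.277

Discriminant: (8)^2 - 4*(-3)*6 = 136.
Quadratic formula: p = (-8 +/- sqrt(136)) / (-6).
So p = 4/3 - sqrt(34)/3 ~= -0.6103 or p = 4/3 + sqrt(34)/3 ~= 3.277.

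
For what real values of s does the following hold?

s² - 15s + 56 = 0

s = 7 or s = 8

Factor: (s - 8)(s - 7) = 0.
So s = 8 or s = 7.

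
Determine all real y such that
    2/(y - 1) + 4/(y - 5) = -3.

y = 0.0851 or y = 3.9149

Multiply both sides by (y - 1)(y - 5):
2(y - 5) + 4(y - 1) = -3(y - 1)(y - 5).
Expand and collect terms: -3y² + 12y - 1 = 0.
By the quadratic formula, y = (-12 ± √132) / -6, so y ≈ 0.0851 or y ≈ 3.9149.
Neither value makes a denominator zero (y ≠ 1, y ≠ 5), so both are valid.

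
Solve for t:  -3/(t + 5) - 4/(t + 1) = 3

t = -6.3333 or t = -2

Multiply both sides by (t + 5)(t + 1):
-3(t + 1) - 4(t + 5) = 3(t + 5)(t + 1).
Expand and collect terms: 3t² + 25t + 38 = 0.
Factor or apply the quadratic formula: t = -2 or t = -6.3333.
Neither value makes a denominator zero (t ≠ -5, t ≠ -1), so both are valid.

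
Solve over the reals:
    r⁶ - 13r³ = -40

r = 1.71 or r = 2

Let u = r³. The equation becomes u² - 13u + 40 = 0.
Factor: (u - 8)(u - 5) = 0, so u = 8 or u = 5.
r³ = 8 gives r = 2.
r³ = 5 gives r = ∛(5) ≈ 1.71.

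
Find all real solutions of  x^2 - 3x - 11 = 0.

x = -2.1401 or x = 5.1401

Discriminant: (-3)^2 - 4*1*(-11) = 53.
Quadratic formula: x = (3 +/- sqrt(53)) / 2.
So x = 3/2 + sqrt(53)/2 ~= 5.1401 or x = 3/2 - sqrt(53)/2 ~= -2.1401.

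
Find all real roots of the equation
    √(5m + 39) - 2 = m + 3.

Isolate the radical: √(5m + 39) = m + 5.
Square both sides: 5m + 39 = (m + 5)².
Expand and rearrange: m² + 5m - 14 = 0.
Solving gives m = 2 or m = -7.
Check each candidate in the original equation:
  m = 2: √(49) = 7, while m + 5 = 7 — valid.
  m = -7: √(4) = 2, while m + 5 = -2 — extraneous.

m = 2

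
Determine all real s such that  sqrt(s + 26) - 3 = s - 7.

Isolate the radical: sqrt(s + 26) = s - 4.
Square both sides: s + 26 = (s - 4)^2.
Expand and rearrange: s^2 - 9s - 10 = 0.
Solving gives s = 10 or s = -1.
Check each candidate in the original equation:
  s = 10: sqrt(36) = 6, while s - 4 = 6 — valid.
  s = -1: sqrt(25) = 5, while s - 4 = -5 — extraneous.

s = 10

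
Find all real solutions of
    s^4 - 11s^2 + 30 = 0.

s = -2.4495 or s = -2.2361 or s = 2.2361 or s = 2.4495

Let u = s^2. The equation becomes u^2 - 11u + 30 = 0.
Factor: (u - 5)(u - 6) = 0, so u = 5 or u = 6.
s^2 = 5 gives s = +/-sqrt(5) ~= +/-2.2361.
s^2 = 6 gives s = +/-sqrt(6) ~= +/-2.4495.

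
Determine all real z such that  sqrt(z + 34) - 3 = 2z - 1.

Isolate the radical: sqrt(z + 34) = 2z + 2.
Square both sides: z + 34 = (2z + 2)^2.
Expand and rearrange: 4z^2 + 7z - 30 = 0.
Solving gives z = 2 or z = -3.75.
Check each candidate in the original equation:
  z = 2: sqrt(36) = 6, while 2z + 2 = 6 — valid.
  z = -3.75: sqrt(30.25) = 5.5, while 2z + 2 = -5.5 — extraneous.

z = 2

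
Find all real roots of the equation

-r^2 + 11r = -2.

Rearrange to standard form: -r^2 + 11r + 2 = 0.
Discriminant: (11)^2 - 4*(-1)*2 = 129.
Quadratic formula: r = (-11 +/- sqrt(129)) / (-2).
So r = 11/2 - sqrt(129)/2 ~= -0.1789 or r = 11/2 + sqrt(129)/2 ~= 11.1789.

r = -0.1789 or r = 11.1789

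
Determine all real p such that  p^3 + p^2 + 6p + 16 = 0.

Possible rational roots are divisors of 16. Testing p = -2 gives 0, so (p + 2) is a factor.
Divide: p^3 + p^2 + 6p + 16 = (p + 2)(p^2 - p + 8).
The quadratic p^2 - p + 8 has discriminant -31 < 0, so no further real roots.

p = -2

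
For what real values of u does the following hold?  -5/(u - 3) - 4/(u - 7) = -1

Multiply both sides by (u - 3)(u - 7):
-5(u - 7) - 4(u - 3) = -(u - 3)(u - 7).
Expand and collect terms: -u² + 19u - 68 = 0.
By the quadratic formula, u = (-19 ± √89) / -2, so u ≈ 4.783 or u ≈ 14.217.
Neither value makes a denominator zero (u ≠ 3, u ≠ 7), so both are valid.

u = 4.783 or u = 14.217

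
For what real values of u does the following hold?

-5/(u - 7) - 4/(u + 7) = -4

Multiply both sides by (u - 7)(u + 7):
-5(u + 7) - 4(u - 7) = -4(u - 7)(u + 7).
Expand and collect terms: -4u^2 + 9u + 203 = 0.
By the quadratic formula, u = (-9 +/- sqrt(3329)) / -8, so u ~= -6.0872 or u ~= 8.3372.
Neither value makes a denominator zero (u != 7, u != -7), so both are valid.

u = -6.0872 or u = 8.3372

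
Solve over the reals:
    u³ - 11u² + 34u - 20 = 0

Possible rational roots are divisors of -20. Testing u = 5 gives 0, so (u - 5) is a factor.
Divide: u³ - 11u² + 34u - 20 = (u - 5)(u² - 6u + 4).
Apply the quadratic formula to u² - 6u + 4 = 0: u = (6 ± √20)/2, i.e. u ≈ 5.2361 or u ≈ 0.7639.

u = 0.7639 or u = 5 or u = 5.2361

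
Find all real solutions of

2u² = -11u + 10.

u = -6.2944 or u = 0.7944

Rearrange to standard form: 2u² + 11u - 10 = 0.
Discriminant: (11)² − 4·2·(-10) = 201.
Quadratic formula: u = (-11 ± √201) / 4.
So u = -11/4 + √(201)/4 ≈ 0.7944 or u = -√(201)/4 - 11/4 ≈ -6.2944.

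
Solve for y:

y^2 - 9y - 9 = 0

Discriminant: (-9)^2 - 4*1*(-9) = 117.
Quadratic formula: y = (9 +/- sqrt(117)) / 2.
So y = 9/2 + 3*sqrt(13)/2 ~= 9.9083 or y = 9/2 - 3*sqrt(13)/2 ~= -0.9083.

y = -0.9083 or y = 9.9083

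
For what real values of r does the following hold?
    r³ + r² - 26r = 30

r = -5 or r = -1.1623 or r = 5.1623

Rearrange: r³ + r² - 26r - 30 = 0.
Possible rational roots are divisors of -30. Testing r = -5 gives 0, so (r + 5) is a factor.
Divide: r³ + r² - 26r - 30 = (r + 5)(r² - 4r - 6).
Apply the quadratic formula to r² - 4r - 6 = 0: r = (4 ± √40)/2, i.e. r ≈ 5.1623 or r ≈ -1.1623.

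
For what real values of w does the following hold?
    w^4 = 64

w = -2.8284 or w = 2.8284

Let u = w^2. The equation becomes u^2 - 64 = 0.
Factor: (u - 8)(u + 8) = 0, so u = 8 or u = -8.
w^2 = 8 gives w = +/-2*sqrt(2) ~= +/-2.8284.
w^2 = -8 < 0 has no real solution.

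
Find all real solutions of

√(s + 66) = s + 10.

Square both sides: s + 66 = (s + 10)².
Expand and rearrange: s² + 19s + 34 = 0.
Solving gives s = -2 or s = -17.
Check each candidate in the original equation:
  s = -2: √(64) = 8, while s + 10 = 8 — valid.
  s = -17: √(49) = 7, while s + 10 = -7 — extraneous.

s = -2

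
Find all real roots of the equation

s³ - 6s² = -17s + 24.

Rearrange: s³ - 6s² + 17s - 24 = 0.
Possible rational roots are divisors of -24. Testing s = 3 gives 0, so (s - 3) is a factor.
Divide: s³ - 6s² + 17s - 24 = (s - 3)(s² - 3s + 8).
The quadratic s² - 3s + 8 has discriminant -23 < 0, so no further real roots.

s = 3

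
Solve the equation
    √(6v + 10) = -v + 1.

v = -1

Square both sides: 6v + 10 = (-v + 1)².
Expand and rearrange: v² - 8v - 9 = 0.
Solving gives v = 9 or v = -1.
Check each candidate in the original equation:
  v = 9: √(64) = 8, while -v + 1 = -8 — extraneous.
  v = -1: √(4) = 2, while -v + 1 = 2 — valid.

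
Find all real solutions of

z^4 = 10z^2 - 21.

Let u = z^2. The equation becomes u^2 - 10u + 21 = 0.
Factor: (u - 3)(u - 7) = 0, so u = 3 or u = 7.
z^2 = 3 gives z = +/-sqrt(3) ~= +/-1.7321.
z^2 = 7 gives z = +/-sqrt(7) ~= +/-2.6458.

z = -2.6458 or z = -1.7321 or z = 1.7321 or z = 2.6458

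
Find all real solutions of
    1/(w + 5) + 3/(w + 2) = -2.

Multiply both sides by (w + 5)(w + 2):
(w + 2) + 3(w + 5) = -2(w + 5)(w + 2).
Expand and collect terms: -2w² - 18w - 37 = 0.
By the quadratic formula, w = (18 ± √28) / -4, so w ≈ -5.8229 or w ≈ -3.1771.
Neither value makes a denominator zero (w ≠ -5, w ≠ -2), so both are valid.

w = -5.8229 or w = -3.1771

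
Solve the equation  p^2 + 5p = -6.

p = -3 or p = -2

Bring every term to one side: p^2 + 5p + 6 = 0.
Factor: (p + 2)(p + 3) = 0.
So p = -2 or p = -3.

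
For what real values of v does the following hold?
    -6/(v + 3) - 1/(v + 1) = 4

Multiply both sides by (v + 3)(v + 1):
-6(v + 1) - (v + 3) = 4(v + 3)(v + 1).
Expand and collect terms: 4v^2 + 23v + 21 = 0.
By the quadratic formula, v = (-23 +/- sqrt(193)) / 8, so v ~= -1.1384 or v ~= -4.6116.
Neither value makes a denominator zero (v != -3, v != -1), so both are valid.

v = -4.6116 or v = -1.1384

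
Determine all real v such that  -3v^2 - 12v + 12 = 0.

Discriminant: (-12)^2 - 4*(-3)*12 = 288.
Quadratic formula: v = (12 +/- sqrt(288)) / (-6).
So v = -2*sqrt(2) - 2 ~= -4.8284 or v = -2 + 2*sqrt(2) ~= 0.8284.

v = -4.8284 or v = 0.8284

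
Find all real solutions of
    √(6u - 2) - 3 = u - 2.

Isolate the radical: √(6u - 2) = u + 1.
Square both sides: 6u - 2 = (u + 1)².
Expand and rearrange: u² - 4u + 3 = 0.
Solving gives u = 3 or u = 1.
Check each candidate in the original equation:
  u = 3: √(16) = 4, while u + 1 = 4 — valid.
  u = 1: √(4) = 2, while u + 1 = 2 — valid.

u = 1 or u = 3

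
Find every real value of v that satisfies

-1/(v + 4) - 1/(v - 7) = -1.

Multiply both sides by (v + 4)(v - 7):
-(v - 7) - (v + 4) = -(v + 4)(v - 7).
Expand and collect terms: -v² + 5v + 25 = 0.
By the quadratic formula, v = (-5 ± √125) / -2, so v ≈ -3.0902 or v ≈ 8.0902.
Neither value makes a denominator zero (v ≠ -4, v ≠ 7), so both are valid.

v = -3.0902 or v = 8.0902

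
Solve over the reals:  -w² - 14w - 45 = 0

Factor: -1(w + 9)(w + 5) = 0.
So w = -9 or w = -5.

w = -9 or w = -5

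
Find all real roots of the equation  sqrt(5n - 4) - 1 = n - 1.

n = 1 or n = 4

Isolate the radical: sqrt(5n - 4) = n.
Square both sides: 5n - 4 = (n)^2.
Expand and rearrange: n^2 - 5n + 4 = 0.
Solving gives n = 4 or n = 1.
Check each candidate in the original equation:
  n = 4: sqrt(16) = 4, while n = 4 — valid.
  n = 1: sqrt(1) = 1, while n = 1 — valid.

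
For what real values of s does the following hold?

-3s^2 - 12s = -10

s = -4.708 or s = 0.708

Rearrange to standard form: -3s^2 - 12s + 10 = 0.
Discriminant: (-12)^2 - 4*(-3)*10 = 264.
Quadratic formula: s = (12 +/- sqrt(264)) / (-6).
So s = -sqrt(66)/3 - 2 ~= -4.708 or s = -2 + sqrt(66)/3 ~= 0.708.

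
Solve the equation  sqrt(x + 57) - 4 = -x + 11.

Isolate the radical: sqrt(x + 57) = -x + 15.
Square both sides: x + 57 = (-x + 15)^2.
Expand and rearrange: x^2 - 31x + 168 = 0.
Solving gives x = 24 or x = 7.
Check each candidate in the original equation:
  x = 24: sqrt(81) = 9, while -x + 15 = -9 — extraneous.
  x = 7: sqrt(64) = 8, while -x + 15 = 8 — valid.

x = 7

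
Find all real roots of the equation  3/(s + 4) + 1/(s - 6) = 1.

s = -1.3589 or s = 7.3589

Multiply both sides by (s + 4)(s - 6):
3(s - 6) + (s + 4) = (s + 4)(s - 6).
Expand and collect terms: s^2 - 6s - 10 = 0.
By the quadratic formula, s = (6 +/- sqrt(76)) / 2, so s ~= 7.3589 or s ~= -1.3589.
Neither value makes a denominator zero (s != -4, s != 6), so both are valid.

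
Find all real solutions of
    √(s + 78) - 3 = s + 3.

s = 3

Isolate the radical: √(s + 78) = s + 6.
Square both sides: s + 78 = (s + 6)².
Expand and rearrange: s² + 11s - 42 = 0.
Solving gives s = 3 or s = -14.
Check each candidate in the original equation:
  s = 3: √(81) = 9, while s + 6 = 9 — valid.
  s = -14: √(64) = 8, while s + 6 = -8 — extraneous.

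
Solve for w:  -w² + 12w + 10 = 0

w = -0.7823 or w = 12.7823

Discriminant: (12)² − 4·(-1)·10 = 184.
Quadratic formula: w = (-12 ± √184) / (-2).
So w = 6 - √(46) ≈ -0.7823 or w = 6 + √(46) ≈ 12.7823.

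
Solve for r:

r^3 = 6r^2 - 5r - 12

r = -1 or r = 3 or r = 4

Rearrange: r^3 - 6r^2 + 5r + 12 = 0.
Possible rational roots are divisors of 12. Testing r = 3 gives 0, so (r - 3) is a factor.
Divide: r^3 - 6r^2 + 5r + 12 = (r - 3)(r^2 - 3r - 4).
Factor the quadratic: r = 4 or r = -1.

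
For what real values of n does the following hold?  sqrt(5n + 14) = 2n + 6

n = -2.75 or n = -2

Square both sides: 5n + 14 = (2n + 6)^2.
Expand and rearrange: 4n^2 + 19n + 22 = 0.
Solving gives n = -2 or n = -2.75.
Check each candidate in the original equation:
  n = -2: sqrt(4) = 2, while 2n + 6 = 2 — valid.
  n = -2.75: sqrt(0.25) = 0.5, while 2n + 6 = 0.5 — valid.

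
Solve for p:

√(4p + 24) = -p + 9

p = 3

Square both sides: 4p + 24 = (-p + 9)².
Expand and rearrange: p² - 22p + 57 = 0.
Solving gives p = 19 or p = 3.
Check each candidate in the original equation:
  p = 19: √(100) = 10, while -p + 9 = -10 — extraneous.
  p = 3: √(36) = 6, while -p + 9 = 6 — valid.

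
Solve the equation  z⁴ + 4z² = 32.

z = -2 or z = 2

Let u = z². The equation becomes u² + 4u - 32 = 0.
Factor: (u + 8)(u - 4) = 0, so u = -8 or u = 4.
z² = -8 < 0 has no real solution.
z² = 4 gives z = ±2.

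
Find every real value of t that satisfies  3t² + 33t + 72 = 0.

t = -8 or t = -3

Factor: 3(t + 3)(t + 8) = 0.
So t = -3 or t = -8.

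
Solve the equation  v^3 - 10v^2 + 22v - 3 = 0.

v = 0.1459 or v = 3 or v = 6.8541

Possible rational roots are divisors of -3. Testing v = 3 gives 0, so (v - 3) is a factor.
Divide: v^3 - 10v^2 + 22v - 3 = (v - 3)(v^2 - 7v + 1).
Apply the quadratic formula to v^2 - 7v + 1 = 0: v = (7 +/- sqrt(45))/2, i.e. v ~= 6.8541 or v ~= 0.1459.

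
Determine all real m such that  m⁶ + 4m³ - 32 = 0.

m = -2 or m = 1.5874

Let u = m³. The equation becomes u² + 4u - 32 = 0.
Factor: (u + 8)(u - 4) = 0, so u = -8 or u = 4.
m³ = -8 gives m = -2.
m³ = 4 gives m = ∛(4) ≈ 1.5874.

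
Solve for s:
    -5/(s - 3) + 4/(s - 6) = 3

s = 1.7299 or s = 6.9367

Multiply both sides by (s - 3)(s - 6):
-5(s - 6) + 4(s - 3) = 3(s - 3)(s - 6).
Expand and collect terms: 3s^2 - 26s + 36 = 0.
By the quadratic formula, s = (26 +/- sqrt(244)) / 6, so s ~= 6.9367 or s ~= 1.7299.
Neither value makes a denominator zero (s != 3, s != 6), so both are valid.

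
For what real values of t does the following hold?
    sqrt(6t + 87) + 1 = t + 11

Isolate the radical: sqrt(6t + 87) = t + 10.
Square both sides: 6t + 87 = (t + 10)^2.
Expand and rearrange: t^2 + 14t + 13 = 0.
Solving gives t = -1 or t = -13.
Check each candidate in the original equation:
  t = -1: sqrt(81) = 9, while t + 10 = 9 — valid.
  t = -13: sqrt(9) = 3, while t + 10 = -3 — extraneous.

t = -1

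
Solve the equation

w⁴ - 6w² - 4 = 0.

w = -2.5701 or w = 2.5701

Let u = w². The equation becomes u² - 6u - 4 = 0.
By the quadratic formula, u = 3 + √(13) or u = 3 - √(13).
w² = 3 + √(13) gives w = ±√(3 + √(13)) ≈ ±2.5701.
w² = 3 - √(13) < 0 has no real solution.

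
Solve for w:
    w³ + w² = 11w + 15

w = -3 or w = -1.4495 or w = 3.4495

Rearrange: w³ + w² - 11w - 15 = 0.
Possible rational roots are divisors of -15. Testing w = -3 gives 0, so (w + 3) is a factor.
Divide: w³ + w² - 11w - 15 = (w + 3)(w² - 2w - 5).
Apply the quadratic formula to w² - 2w - 5 = 0: w = (2 ± √24)/2, i.e. w ≈ 3.4495 or w ≈ -1.4495.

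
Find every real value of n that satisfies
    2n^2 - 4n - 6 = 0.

Factor: 2(n - 3)(n + 1) = 0.
So n = 3 or n = -1.

n = -1 or n = 3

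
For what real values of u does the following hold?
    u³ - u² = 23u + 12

Rearrange: u³ - u² - 23u - 12 = 0.
Possible rational roots are divisors of -12. Testing u = -4 gives 0, so (u + 4) is a factor.
Divide: u³ - u² - 23u - 12 = (u + 4)(u² - 5u - 3).
Apply the quadratic formula to u² - 5u - 3 = 0: u = (5 ± √37)/2, i.e. u ≈ 5.5414 or u ≈ -0.5414.

u = -4 or u = -0.5414 or u = 5.5414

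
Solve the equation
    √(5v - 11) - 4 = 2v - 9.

v = 4

Isolate the radical: √(5v - 11) = 2v - 5.
Square both sides: 5v - 11 = (2v - 5)².
Expand and rearrange: 4v² - 25v + 36 = 0.
Solving gives v = 4 or v = 2.25.
Check each candidate in the original equation:
  v = 4: √(9) = 3, while 2v - 5 = 3 — valid.
  v = 2.25: √(0.25) = 0.5, while 2v - 5 = -0.5 — extraneous.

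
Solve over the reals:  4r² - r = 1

r = -0.3904 or r = 0.6404

Rearrange to standard form: 4r² - r - 1 = 0.
Discriminant: (-1)² − 4·4·(-1) = 17.
Quadratic formula: r = (1 ± √17) / 8.
So r = 1/8 + √(17)/8 ≈ 0.6404 or r = 1/8 - √(17)/8 ≈ -0.3904.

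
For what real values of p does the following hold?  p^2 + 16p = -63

p = -9 or p = -7

Bring every term to one side: p^2 + 16p + 63 = 0.
Factor: (p + 7)(p + 9) = 0.
So p = -7 or p = -9.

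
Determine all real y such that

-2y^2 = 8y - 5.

y = -4.5495 or y = 0.5495

Rearrange to standard form: -2y^2 - 8y + 5 = 0.
Discriminant: (-8)^2 - 4*(-2)*5 = 104.
Quadratic formula: y = (8 +/- sqrt(104)) / (-4).
So y = -sqrt(26)/2 - 2 ~= -4.5495 or y = -2 + sqrt(26)/2 ~= 0.5495.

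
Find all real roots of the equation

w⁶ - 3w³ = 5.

Let u = w³. The equation becomes u² - 3u - 5 = 0.
By the quadratic formula, u = 3/2 + √(29)/2 or u = 3/2 - √(29)/2.
w³ = 3/2 + √(29)/2 gives w = ∛(3/2 + √(29)/2) ≈ 1.6125.
w³ = 3/2 - √(29)/2 gives w = -∛(-3/2 + √(29)/2) ≈ -1.0605.

w = -1.0605 or w = 1.6125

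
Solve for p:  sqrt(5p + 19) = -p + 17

Square both sides: 5p + 19 = (-p + 17)^2.
Expand and rearrange: p^2 - 39p + 270 = 0.
Solving gives p = 30 or p = 9.
Check each candidate in the original equation:
  p = 30: sqrt(169) = 13, while -p + 17 = -13 — extraneous.
  p = 9: sqrt(64) = 8, while -p + 17 = 8 — valid.

p = 9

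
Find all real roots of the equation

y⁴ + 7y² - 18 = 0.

y = -1.4142 or y = 1.4142

Let u = y². The equation becomes u² + 7u - 18 = 0.
Factor: (u + 9)(u - 2) = 0, so u = -9 or u = 2.
y² = -9 < 0 has no real solution.
y² = 2 gives y = ±√(2) ≈ ±1.4142.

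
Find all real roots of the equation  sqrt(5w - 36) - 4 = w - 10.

Isolate the radical: sqrt(5w - 36) = w - 6.
Square both sides: 5w - 36 = (w - 6)^2.
Expand and rearrange: w^2 - 17w + 72 = 0.
Solving gives w = 9 or w = 8.
Check each candidate in the original equation:
  w = 9: sqrt(9) = 3, while w - 6 = 3 — valid.
  w = 8: sqrt(4) = 2, while w - 6 = 2 — valid.

w = 8 or w = 9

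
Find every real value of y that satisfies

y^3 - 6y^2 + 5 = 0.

y = -0.8541 or y = 1 or y = 5.8541

Possible rational roots are divisors of 5. Testing y = 1 gives 0, so (y - 1) is a factor.
Divide: y^3 - 6y^2 + 5 = (y - 1)(y^2 - 5y - 5).
Apply the quadratic formula to y^2 - 5y - 5 = 0: y = (5 +/- sqrt(45))/2, i.e. y ~= 5.8541 or y ~= -0.8541.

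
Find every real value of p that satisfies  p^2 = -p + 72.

Bring every term to one side: p^2 + p - 72 = 0.
Factor: (p - 8)(p + 9) = 0.
So p = 8 or p = -9.

p = -9 or p = 8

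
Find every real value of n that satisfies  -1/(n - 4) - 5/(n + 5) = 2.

n = -7.6125 or n = 3.6125

Multiply both sides by (n - 4)(n + 5):
-(n + 5) - 5(n - 4) = 2(n - 4)(n + 5).
Expand and collect terms: 2n^2 + 8n - 55 = 0.
By the quadratic formula, n = (-8 +/- sqrt(504)) / 4, so n ~= 3.6125 or n ~= -7.6125.
Neither value makes a denominator zero (n != 4, n != -5), so both are valid.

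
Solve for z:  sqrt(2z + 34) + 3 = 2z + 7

z = 1

Isolate the radical: sqrt(2z + 34) = 2z + 4.
Square both sides: 2z + 34 = (2z + 4)^2.
Expand and rearrange: 4z^2 + 14z - 18 = 0.
Solving gives z = 1 or z = -4.5.
Check each candidate in the original equation:
  z = 1: sqrt(36) = 6, while 2z + 4 = 6 — valid.
  z = -4.5: sqrt(25) = 5, while 2z + 4 = -5 — extraneous.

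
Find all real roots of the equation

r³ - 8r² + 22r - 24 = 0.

Possible rational roots are divisors of -24. Testing r = 4 gives 0, so (r - 4) is a factor.
Divide: r³ - 8r² + 22r - 24 = (r - 4)(r² - 4r + 6).
The quadratic r² - 4r + 6 has discriminant -8 < 0, so no further real roots.

r = 4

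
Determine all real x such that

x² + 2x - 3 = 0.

Factor: (x - 1)(x + 3) = 0.
So x = 1 or x = -3.

x = -3 or x = 1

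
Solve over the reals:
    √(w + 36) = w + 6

Square both sides: w + 36 = (w + 6)².
Expand and rearrange: w² + 11w = 0.
Solving gives w = 0 or w = -11.
Check each candidate in the original equation:
  w = 0: √(36) = 6, while w + 6 = 6 — valid.
  w = -11: √(25) = 5, while w + 6 = -5 — extraneous.

w = 0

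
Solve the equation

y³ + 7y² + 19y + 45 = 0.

y = -5

Possible rational roots are divisors of 45. Testing y = -5 gives 0, so (y + 5) is a factor.
Divide: y³ + 7y² + 19y + 45 = (y + 5)(y² + 2y + 9).
The quadratic y² + 2y + 9 has discriminant -32 < 0, so no further real roots.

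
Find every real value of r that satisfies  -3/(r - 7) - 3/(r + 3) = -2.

Multiply both sides by (r - 7)(r + 3):
-3(r + 3) - 3(r - 7) = -2(r - 7)(r + 3).
Expand and collect terms: -2r² + 14r + 30 = 0.
By the quadratic formula, r = (-14 ± √436) / -4, so r ≈ -1.7202 or r ≈ 8.7202.
Neither value makes a denominator zero (r ≠ 7, r ≠ -3), so both are valid.

r = -1.7202 or r = 8.7202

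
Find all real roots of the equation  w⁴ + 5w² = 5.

w = -0.9242 or w = 0.9242

Let u = w². The equation becomes u² + 5u - 5 = 0.
By the quadratic formula, u = -5/2 + 3·√(5)/2 or u = -3·√(5)/2 - 5/2.
w² = -5/2 + 3·√(5)/2 gives w = ±√(-5/2 + 3·√(5)/2) ≈ ±0.9242.
w² = -3·√(5)/2 - 5/2 < 0 has no real solution.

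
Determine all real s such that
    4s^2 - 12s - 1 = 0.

s = -0.0811 or s = 3.0811

Discriminant: (-12)^2 - 4*4*(-1) = 160.
Quadratic formula: s = (12 +/- sqrt(160)) / 8.
So s = 3/2 + sqrt(10)/2 ~= 3.0811 or s = 3/2 - sqrt(10)/2 ~= -0.0811.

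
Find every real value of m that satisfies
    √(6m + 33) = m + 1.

m = 8

Square both sides: 6m + 33 = (m + 1)².
Expand and rearrange: m² - 4m - 32 = 0.
Solving gives m = 8 or m = -4.
Check each candidate in the original equation:
  m = 8: √(81) = 9, while m + 1 = 9 — valid.
  m = -4: √(9) = 3, while m + 1 = -3 — extraneous.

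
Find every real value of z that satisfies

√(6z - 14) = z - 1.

z = 3 or z = 5

Square both sides: 6z - 14 = (z - 1)².
Expand and rearrange: z² - 8z + 15 = 0.
Solving gives z = 5 or z = 3.
Check each candidate in the original equation:
  z = 5: √(16) = 4, while z - 1 = 4 — valid.
  z = 3: √(4) = 2, while z - 1 = 2 — valid.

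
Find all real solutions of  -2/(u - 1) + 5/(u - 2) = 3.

Multiply both sides by (u - 1)(u - 2):
-2(u - 2) + 5(u - 1) = 3(u - 1)(u - 2).
Expand and collect terms: 3u² - 12u + 7 = 0.
By the quadratic formula, u = (12 ± √60) / 6, so u ≈ 3.291 or u ≈ 0.709.
Neither value makes a denominator zero (u ≠ 1, u ≠ 2), so both are valid.

u = 0.709 or u = 3.291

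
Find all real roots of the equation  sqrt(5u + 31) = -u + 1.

u = -3

Square both sides: 5u + 31 = (-u + 1)^2.
Expand and rearrange: u^2 - 7u - 30 = 0.
Solving gives u = 10 or u = -3.
Check each candidate in the original equation:
  u = 10: sqrt(81) = 9, while -u + 1 = -9 — extraneous.
  u = -3: sqrt(16) = 4, while -u + 1 = 4 — valid.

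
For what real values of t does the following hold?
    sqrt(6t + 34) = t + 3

t = 5

Square both sides: 6t + 34 = (t + 3)^2.
Expand and rearrange: t^2 - 25 = 0.
Solving gives t = 5 or t = -5.
Check each candidate in the original equation:
  t = 5: sqrt(64) = 8, while t + 3 = 8 — valid.
  t = -5: sqrt(4) = 2, while t + 3 = -2 — extraneous.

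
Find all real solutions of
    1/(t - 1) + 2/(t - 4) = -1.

t = -0.7321 or t = 2.7321

Multiply both sides by (t - 1)(t - 4):
(t - 4) + 2(t - 1) = -(t - 1)(t - 4).
Expand and collect terms: -t^2 + 2t + 2 = 0.
By the quadratic formula, t = (-2 +/- sqrt(12)) / -2, so t ~= -0.7321 or t ~= 2.7321.
Neither value makes a denominator zero (t != 1, t != 4), so both are valid.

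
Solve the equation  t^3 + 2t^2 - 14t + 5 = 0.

t = -5 or t = 0.382 or t = 2.618

Possible rational roots are divisors of 5. Testing t = -5 gives 0, so (t + 5) is a factor.
Divide: t^3 + 2t^2 - 14t + 5 = (t + 5)(t^2 - 3t + 1).
Apply the quadratic formula to t^2 - 3t + 1 = 0: t = (3 +/- sqrt(5))/2, i.e. t ~= 2.618 or t ~= 0.382.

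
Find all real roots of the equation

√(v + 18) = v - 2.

v = 7

Square both sides: v + 18 = (v - 2)².
Expand and rearrange: v² - 5v - 14 = 0.
Solving gives v = 7 or v = -2.
Check each candidate in the original equation:
  v = 7: √(25) = 5, while v - 2 = 5 — valid.
  v = -2: √(16) = 4, while v - 2 = -4 — extraneous.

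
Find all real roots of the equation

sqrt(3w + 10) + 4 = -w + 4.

w = -2

Isolate the radical: sqrt(3w + 10) = -w.
Square both sides: 3w + 10 = (-w)^2.
Expand and rearrange: w^2 - 3w - 10 = 0.
Solving gives w = 5 or w = -2.
Check each candidate in the original equation:
  w = 5: sqrt(25) = 5, while -w = -5 — extraneous.
  w = -2: sqrt(4) = 2, while -w = 2 — valid.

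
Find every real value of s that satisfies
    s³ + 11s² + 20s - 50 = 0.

s = -7.3589 or s = -5 or s = 1.3589

Possible rational roots are divisors of -50. Testing s = -5 gives 0, so (s + 5) is a factor.
Divide: s³ + 11s² + 20s - 50 = (s + 5)(s² + 6s - 10).
Apply the quadratic formula to s² + 6s - 10 = 0: s = (-6 ± √76)/2, i.e. s ≈ 1.3589 or s ≈ -7.3589.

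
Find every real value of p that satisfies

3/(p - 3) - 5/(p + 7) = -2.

Multiply both sides by (p - 3)(p + 7):
3(p + 7) - 5(p - 3) = -2(p - 3)(p + 7).
Expand and collect terms: -2p² - 6p + 6 = 0.
By the quadratic formula, p = (6 ± √84) / -4, so p ≈ -3.7913 or p ≈ 0.7913.
Neither value makes a denominator zero (p ≠ 3, p ≠ -7), so both are valid.

p = -3.7913 or p = 0.7913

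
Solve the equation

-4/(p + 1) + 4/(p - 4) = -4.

p = 0.382 or p = 2.618

Multiply both sides by (p + 1)(p - 4):
-4(p - 4) + 4(p + 1) = -4(p + 1)(p - 4).
Expand and collect terms: -4p² + 12p - 4 = 0.
By the quadratic formula, p = (-12 ± √80) / -8, so p ≈ 0.382 or p ≈ 2.618.
Neither value makes a denominator zero (p ≠ -1, p ≠ 4), so both are valid.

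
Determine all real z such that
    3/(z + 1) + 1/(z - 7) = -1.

Multiply both sides by (z + 1)(z - 7):
3(z - 7) + (z + 1) = -(z + 1)(z - 7).
Expand and collect terms: -z^2 + 2z + 27 = 0.
By the quadratic formula, z = (-2 +/- sqrt(112)) / -2, so z ~= -4.2915 or z ~= 6.2915.
Neither value makes a denominator zero (z != -1, z != 7), so both are valid.

z = -4.2915 or z = 6.2915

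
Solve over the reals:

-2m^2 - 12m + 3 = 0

Discriminant: (-12)^2 - 4*(-2)*3 = 168.
Quadratic formula: m = (12 +/- sqrt(168)) / (-4).
So m = -sqrt(42)/2 - 3 ~= -6.2404 or m = -3 + sqrt(42)/2 ~= 0.2404.

m = -6.2404 or m = 0.2404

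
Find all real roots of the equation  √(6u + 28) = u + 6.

u = -4 or u = -2

Square both sides: 6u + 28 = (u + 6)².
Expand and rearrange: u² + 6u + 8 = 0.
Solving gives u = -2 or u = -4.
Check each candidate in the original equation:
  u = -2: √(16) = 4, while u + 6 = 4 — valid.
  u = -4: √(4) = 2, while u + 6 = 2 — valid.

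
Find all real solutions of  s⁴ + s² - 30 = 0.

Let u = s². The equation becomes u² + u - 30 = 0.
Factor: (u - 5)(u + 6) = 0, so u = 5 or u = -6.
s² = 5 gives s = ±√(5) ≈ ±2.2361.
s² = -6 < 0 has no real solution.

s = -2.2361 or s = 2.2361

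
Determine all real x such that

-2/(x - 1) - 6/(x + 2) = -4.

x = -0.8229 or x = 1.8229

Multiply both sides by (x - 1)(x + 2):
-2(x + 2) - 6(x - 1) = -4(x - 1)(x + 2).
Expand and collect terms: -4x² + 4x + 6 = 0.
By the quadratic formula, x = (-4 ± √112) / -8, so x ≈ -0.8229 or x ≈ 1.8229.
Neither value makes a denominator zero (x ≠ 1, x ≠ -2), so both are valid.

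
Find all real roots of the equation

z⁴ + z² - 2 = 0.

Let u = z². The equation becomes u² + u - 2 = 0.
Factor: (u + 2)(u - 1) = 0, so u = -2 or u = 1.
z² = -2 < 0 has no real solution.
z² = 1 gives z = ±1.

z = -1 or z = 1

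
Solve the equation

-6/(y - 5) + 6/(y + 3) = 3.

Multiply both sides by (y - 5)(y + 3):
-6(y + 3) + 6(y - 5) = 3(y - 5)(y + 3).
Expand and collect terms: 3y^2 - 6y + 3 = 0.
This has the repeated root y = 1.
Neither value makes a denominator zero (y != 5, y != -3), so both are valid.

y = 1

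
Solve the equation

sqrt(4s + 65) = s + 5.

Square both sides: 4s + 65 = (s + 5)^2.
Expand and rearrange: s^2 + 6s - 40 = 0.
Solving gives s = 4 or s = -10.
Check each candidate in the original equation:
  s = 4: sqrt(81) = 9, while s + 5 = 9 — valid.
  s = -10: sqrt(25) = 5, while s + 5 = -5 — extraneous.

s = 4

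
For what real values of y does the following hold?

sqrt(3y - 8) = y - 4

y = 8

Square both sides: 3y - 8 = (y - 4)^2.
Expand and rearrange: y^2 - 11y + 24 = 0.
Solving gives y = 8 or y = 3.
Check each candidate in the original equation:
  y = 8: sqrt(16) = 4, while y - 4 = 4 — valid.
  y = 3: sqrt(1) = 1, while y - 4 = -1 — extraneous.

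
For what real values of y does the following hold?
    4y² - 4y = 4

Rearrange to standard form: 4y² - 4y - 4 = 0.
Discriminant: (-4)² − 4·4·(-4) = 80.
Quadratic formula: y = (4 ± √80) / 8.
So y = 1/2 + √(5)/2 ≈ 1.618 or y = 1/2 - √(5)/2 ≈ -0.618.

y = -0.618 or y = 1.618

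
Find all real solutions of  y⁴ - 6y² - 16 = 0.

Let u = y². The equation becomes u² - 6u - 16 = 0.
Factor: (u - 8)(u + 2) = 0, so u = 8 or u = -2.
y² = 8 gives y = ±2·√(2) ≈ ±2.8284.
y² = -2 < 0 has no real solution.

y = -2.8284 or y = 2.8284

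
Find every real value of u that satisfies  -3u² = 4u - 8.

Rearrange to standard form: -3u² - 4u + 8 = 0.
Discriminant: (-4)² − 4·(-3)·8 = 112.
Quadratic formula: u = (4 ± √112) / (-6).
So u = -2·√(7)/3 - 2/3 ≈ -2.4305 or u = -2/3 + 2·√(7)/3 ≈ 1.0972.

u = -2.4305 or u = 1.0972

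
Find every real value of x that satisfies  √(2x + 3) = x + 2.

x = -1

Square both sides: 2x + 3 = (x + 2)².
Expand and rearrange: x² + 2x + 1 = 0.
This gives the repeated root x = -1.
Check in the original equation:
  x = -1: √(1) = 1, while x + 2 = 1 — valid.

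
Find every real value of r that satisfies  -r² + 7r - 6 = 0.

Factor: -1(r - 1)(r - 6) = 0.
So r = 1 or r = 6.

r = 1 or r = 6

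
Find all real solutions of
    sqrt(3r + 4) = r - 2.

Square both sides: 3r + 4 = (r - 2)^2.
Expand and rearrange: r^2 - 7r = 0.
Solving gives r = 7 or r = 0.
Check each candidate in the original equation:
  r = 7: sqrt(25) = 5, while r - 2 = 5 — valid.
  r = 0: sqrt(4) = 2, while r - 2 = -2 — extraneous.

r = 7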